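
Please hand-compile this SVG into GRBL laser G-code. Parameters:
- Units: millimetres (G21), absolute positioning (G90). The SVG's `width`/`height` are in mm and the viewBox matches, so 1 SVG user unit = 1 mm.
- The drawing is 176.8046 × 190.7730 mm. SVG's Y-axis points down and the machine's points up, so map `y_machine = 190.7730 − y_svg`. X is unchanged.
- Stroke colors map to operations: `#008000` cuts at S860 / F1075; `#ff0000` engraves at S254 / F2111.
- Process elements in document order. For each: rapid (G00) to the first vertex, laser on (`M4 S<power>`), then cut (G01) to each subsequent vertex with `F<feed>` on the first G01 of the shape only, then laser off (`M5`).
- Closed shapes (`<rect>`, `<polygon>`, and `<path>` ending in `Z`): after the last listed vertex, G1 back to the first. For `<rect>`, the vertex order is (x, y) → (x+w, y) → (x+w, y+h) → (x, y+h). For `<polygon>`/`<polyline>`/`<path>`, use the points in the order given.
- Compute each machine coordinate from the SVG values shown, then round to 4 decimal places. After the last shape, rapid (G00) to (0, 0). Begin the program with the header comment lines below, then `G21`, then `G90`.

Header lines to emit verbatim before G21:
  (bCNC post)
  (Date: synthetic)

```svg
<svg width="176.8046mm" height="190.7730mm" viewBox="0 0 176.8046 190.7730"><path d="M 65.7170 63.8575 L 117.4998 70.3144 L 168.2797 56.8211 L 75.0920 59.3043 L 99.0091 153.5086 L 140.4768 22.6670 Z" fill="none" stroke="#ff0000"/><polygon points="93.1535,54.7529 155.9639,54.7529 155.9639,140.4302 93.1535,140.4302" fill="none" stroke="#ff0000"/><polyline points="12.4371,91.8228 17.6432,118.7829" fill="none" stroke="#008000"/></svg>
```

Since the viewBox matches the mm dimensions, user units are millimetres directly. The only transform is the Y-flip y_m = 190.7730 − y_svg.

Shape 1 is a closed polygon drawn with `<path>`. Its stroke #ff0000 means engrave at S254, F2111. After flipping Y the toolpath is (65.7170,126.9155) → (117.4998,120.4586) → (168.2797,133.9519) → (75.0920,131.4687) → (99.0091,37.2644) → (140.4768,168.1060) → (65.7170,126.9155), returning to the start.

Shape 2 is a rectangle drawn with `<polygon>`. Its stroke #ff0000 means engrave at S254, F2111. After flipping Y the toolpath is (93.1535,136.0201) → (155.9639,136.0201) → (155.9639,50.3428) → (93.1535,50.3428) → (93.1535,136.0201), returning to the start.

Shape 3 is a line segment drawn with `<polyline>`. Its stroke #008000 means cut at S860, F1075. After flipping Y the toolpath is (12.4371,98.9502) → (17.6432,71.9901).

(bCNC post)
(Date: synthetic)
G21
G90
G00 X65.7170 Y126.9155
M4 S254
G01 X117.4998 Y120.4586 F2111
G01 X168.2797 Y133.9519
G01 X75.0920 Y131.4687
G01 X99.0091 Y37.2644
G01 X140.4768 Y168.1060
G01 X65.7170 Y126.9155
M5
G00 X93.1535 Y136.0201
M4 S254
G01 X155.9639 Y136.0201 F2111
G01 X155.9639 Y50.3428
G01 X93.1535 Y50.3428
G01 X93.1535 Y136.0201
M5
G00 X12.4371 Y98.9502
M4 S860
G01 X17.6432 Y71.9901 F1075
M5
G00 X0.0000 Y0.0000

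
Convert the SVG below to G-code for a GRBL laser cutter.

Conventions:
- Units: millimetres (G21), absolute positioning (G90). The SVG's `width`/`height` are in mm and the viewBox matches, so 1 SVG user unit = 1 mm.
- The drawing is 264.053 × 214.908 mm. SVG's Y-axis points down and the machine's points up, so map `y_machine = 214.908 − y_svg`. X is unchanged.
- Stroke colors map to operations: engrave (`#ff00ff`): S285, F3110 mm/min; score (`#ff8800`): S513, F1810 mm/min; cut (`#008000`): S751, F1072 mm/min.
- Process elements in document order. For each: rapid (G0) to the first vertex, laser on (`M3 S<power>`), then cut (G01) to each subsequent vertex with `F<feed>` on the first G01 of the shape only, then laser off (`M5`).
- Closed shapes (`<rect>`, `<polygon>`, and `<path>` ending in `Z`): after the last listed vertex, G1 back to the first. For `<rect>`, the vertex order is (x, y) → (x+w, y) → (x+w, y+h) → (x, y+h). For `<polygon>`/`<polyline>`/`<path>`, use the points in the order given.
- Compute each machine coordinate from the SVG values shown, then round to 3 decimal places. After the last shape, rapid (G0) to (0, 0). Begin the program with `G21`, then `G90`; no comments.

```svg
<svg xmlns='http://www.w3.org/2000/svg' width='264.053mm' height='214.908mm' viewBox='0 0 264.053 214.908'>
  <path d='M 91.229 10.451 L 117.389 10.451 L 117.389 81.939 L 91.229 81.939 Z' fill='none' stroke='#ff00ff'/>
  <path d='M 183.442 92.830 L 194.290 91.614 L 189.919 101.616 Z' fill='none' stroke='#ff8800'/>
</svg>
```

G21
G90
G0 X91.229 Y204.457
M3 S285
G01 X117.389 Y204.457 F3110
G01 X117.389 Y132.969
G01 X91.229 Y132.969
G01 X91.229 Y204.457
M5
G0 X183.442 Y122.078
M3 S513
G01 X194.290 Y123.294 F1810
G01 X189.919 Y113.292
G01 X183.442 Y122.078
M5
G0 X0.000 Y0.000

1 u = 1 mm; y_m = 214.908 − y.

[1] `<path>` rectangle, #ff00ff→engrave S285 F3110: (91.229,204.457) → (117.389,204.457) → (117.389,132.969) → (91.229,132.969) → (91.229,204.457) (closed)

[2] `<path>` regular polygon, #ff8800→score S513 F1810: (183.442,122.078) → (194.290,123.294) → (189.919,113.292) → (183.442,122.078) (closed)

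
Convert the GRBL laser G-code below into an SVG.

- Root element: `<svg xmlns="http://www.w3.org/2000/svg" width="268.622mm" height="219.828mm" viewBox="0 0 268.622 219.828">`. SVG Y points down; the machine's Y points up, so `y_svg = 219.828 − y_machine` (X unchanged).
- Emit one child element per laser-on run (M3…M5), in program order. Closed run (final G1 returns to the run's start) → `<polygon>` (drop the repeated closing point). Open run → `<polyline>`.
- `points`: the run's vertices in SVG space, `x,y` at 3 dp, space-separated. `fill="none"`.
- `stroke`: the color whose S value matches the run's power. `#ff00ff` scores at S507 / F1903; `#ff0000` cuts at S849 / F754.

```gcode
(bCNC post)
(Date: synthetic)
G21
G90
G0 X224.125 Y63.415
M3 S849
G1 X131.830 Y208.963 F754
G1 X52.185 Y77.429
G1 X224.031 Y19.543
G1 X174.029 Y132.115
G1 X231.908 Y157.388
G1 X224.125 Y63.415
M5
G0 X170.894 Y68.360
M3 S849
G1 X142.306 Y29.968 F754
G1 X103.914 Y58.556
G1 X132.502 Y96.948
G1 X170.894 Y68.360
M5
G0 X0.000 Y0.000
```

<svg xmlns="http://www.w3.org/2000/svg" width="268.622mm" height="219.828mm" viewBox="0 0 268.622 219.828">
  <polygon points="224.125,156.413 131.830,10.865 52.185,142.399 224.031,200.285 174.029,87.713 231.908,62.440" fill="none" stroke="#ff0000"/>
  <polygon points="170.894,151.468 142.306,189.860 103.914,161.272 132.502,122.880" fill="none" stroke="#ff0000"/>
</svg>

Machine Y-up, SVG Y-down with viewBox height 219.828, so y_svg = 219.828 − y_machine; X carries over. Every run uses S849, so all elements get stroke `#ff0000` (cut).

Run 1: The run returns to its start, so emit a `<polygon>` with points (Y-flipped): 224.125,156.413 131.830,10.865 52.185,142.399 224.031,200.285 174.029,87.713 231.908,62.440.

Run 2: The run returns to its start, so emit a `<polygon>` with points (Y-flipped): 170.894,151.468 142.306,189.860 103.914,161.272 132.502,122.880.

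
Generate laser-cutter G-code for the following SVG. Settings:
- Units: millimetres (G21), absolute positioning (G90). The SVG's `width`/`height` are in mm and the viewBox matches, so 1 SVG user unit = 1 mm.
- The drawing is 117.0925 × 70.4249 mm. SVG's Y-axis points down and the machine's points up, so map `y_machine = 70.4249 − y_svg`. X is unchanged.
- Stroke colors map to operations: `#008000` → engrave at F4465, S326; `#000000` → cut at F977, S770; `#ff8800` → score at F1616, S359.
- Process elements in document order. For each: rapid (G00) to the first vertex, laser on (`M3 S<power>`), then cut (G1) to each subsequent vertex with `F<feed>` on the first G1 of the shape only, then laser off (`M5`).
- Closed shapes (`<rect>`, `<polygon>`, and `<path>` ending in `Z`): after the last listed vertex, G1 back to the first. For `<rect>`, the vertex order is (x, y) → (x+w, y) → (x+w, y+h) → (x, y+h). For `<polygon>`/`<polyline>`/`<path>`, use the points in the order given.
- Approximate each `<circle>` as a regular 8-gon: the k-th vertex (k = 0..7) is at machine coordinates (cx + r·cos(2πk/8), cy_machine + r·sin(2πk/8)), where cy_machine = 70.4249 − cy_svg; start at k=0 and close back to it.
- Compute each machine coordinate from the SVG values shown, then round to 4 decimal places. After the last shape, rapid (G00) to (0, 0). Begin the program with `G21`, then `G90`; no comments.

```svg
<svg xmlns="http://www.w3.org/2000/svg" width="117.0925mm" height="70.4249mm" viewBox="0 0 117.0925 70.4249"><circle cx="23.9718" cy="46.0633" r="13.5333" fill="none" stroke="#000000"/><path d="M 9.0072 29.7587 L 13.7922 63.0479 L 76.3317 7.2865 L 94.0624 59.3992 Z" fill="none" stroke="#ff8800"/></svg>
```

G21
G90
G00 X37.5051 Y24.3616
M3 S770
G1 X33.5413 Y33.9311 F977
G1 X23.9718 Y37.8949
G1 X14.4023 Y33.9311
G1 X10.4385 Y24.3616
G1 X14.4023 Y14.7921
G1 X23.9718 Y10.8283
G1 X33.5413 Y14.7921
G1 X37.5051 Y24.3616
M5
G00 X9.0072 Y40.6662
M3 S359
G1 X13.7922 Y7.3770 F1616
G1 X76.3317 Y63.1384
G1 X94.0624 Y11.0257
G1 X9.0072 Y40.6662
M5
G00 X0.0000 Y0.0000

Since the viewBox matches the mm dimensions, user units are millimetres directly. The only transform is the Y-flip y_m = 70.4249 − y_svg.

Shape 1 is a circle drawn with `<circle>`. Its stroke #000000 means cut at S770, F977. After flipping Y the toolpath is (37.5051,24.3616) → (33.5413,33.9311) → (23.9718,37.8949) → (14.4023,33.9311) → (10.4385,24.3616) → (14.4023,14.7921) → (23.9718,10.8283) → (33.5413,14.7921) → (37.5051,24.3616), returning to the start.

Shape 2 is a closed polygon drawn with `<path>`. Its stroke #ff8800 means score at S359, F1616. After flipping Y the toolpath is (9.0072,40.6662) → (13.7922,7.3770) → (76.3317,63.1384) → (94.0624,11.0257) → (9.0072,40.6662), returning to the start.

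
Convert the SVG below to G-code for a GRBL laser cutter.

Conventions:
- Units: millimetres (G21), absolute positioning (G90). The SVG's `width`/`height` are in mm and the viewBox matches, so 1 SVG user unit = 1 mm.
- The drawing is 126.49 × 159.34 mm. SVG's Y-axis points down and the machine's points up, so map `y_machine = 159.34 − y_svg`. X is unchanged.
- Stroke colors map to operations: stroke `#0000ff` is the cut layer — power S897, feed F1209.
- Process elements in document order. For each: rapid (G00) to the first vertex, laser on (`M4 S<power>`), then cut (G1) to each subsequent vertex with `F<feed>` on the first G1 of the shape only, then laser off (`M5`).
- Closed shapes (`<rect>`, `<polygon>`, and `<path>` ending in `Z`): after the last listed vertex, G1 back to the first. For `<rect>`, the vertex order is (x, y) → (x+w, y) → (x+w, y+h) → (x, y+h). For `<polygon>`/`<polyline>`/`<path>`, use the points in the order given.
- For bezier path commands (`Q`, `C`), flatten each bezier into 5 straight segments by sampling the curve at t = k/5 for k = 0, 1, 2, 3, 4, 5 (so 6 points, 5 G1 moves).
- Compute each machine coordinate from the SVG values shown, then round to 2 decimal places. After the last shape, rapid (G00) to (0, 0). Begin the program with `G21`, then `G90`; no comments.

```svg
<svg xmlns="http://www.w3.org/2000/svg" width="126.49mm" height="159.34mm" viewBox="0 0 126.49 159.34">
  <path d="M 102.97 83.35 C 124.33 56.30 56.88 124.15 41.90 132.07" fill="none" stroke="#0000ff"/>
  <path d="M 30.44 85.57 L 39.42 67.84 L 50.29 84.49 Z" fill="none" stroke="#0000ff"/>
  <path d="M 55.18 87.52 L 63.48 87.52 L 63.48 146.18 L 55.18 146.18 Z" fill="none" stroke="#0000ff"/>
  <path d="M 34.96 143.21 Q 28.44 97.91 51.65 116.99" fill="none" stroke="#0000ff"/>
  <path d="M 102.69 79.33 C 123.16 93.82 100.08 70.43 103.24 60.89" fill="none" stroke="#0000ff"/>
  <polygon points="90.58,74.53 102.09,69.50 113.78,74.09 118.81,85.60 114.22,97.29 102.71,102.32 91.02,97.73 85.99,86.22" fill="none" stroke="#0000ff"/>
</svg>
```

viewBox `0 0 126.49 159.34` with mm width/height → 1 unit = 1 mm. Flip: y_m = 159.34 − y_svg.

**Shape 1** — `<path>` cubic bezier, stroke `#0000ff` → cut (S897, F1209). Control points (SVG): P0=(102.97,83.35), P1=(124.33,56.30), P2=(56.88,124.15), P3=(41.90,132.07); sampled at t=k/5. Machine vertices: (102.97,75.99) → (106.26,82.07) → (95.02,72.81) → (76.02,55.63) → (56.05,37.97) → (41.90,27.27). Open path.

**Shape 2** — `<path>` regular polygon, stroke `#0000ff` → cut (S897, F1209). Machine vertices: (30.44,73.77) → (39.42,91.50) → (50.29,74.85) → (30.44,73.77). Closed: final G1 returns to the first vertex.

**Shape 3** — `<path>` rectangle, stroke `#0000ff` → cut (S897, F1209). Machine vertices: (55.18,71.82) → (63.48,71.82) → (63.48,13.16) → (55.18,13.16) → (55.18,71.82). Closed: final G1 returns to the first vertex.

**Shape 4** — `<path>` quadratic bezier, stroke `#0000ff` → cut (S897, F1209). Control points (SVG): P0=(34.96,143.21), P1=(28.44,97.91), P2=(51.65,116.99); sampled at t=k/5. Machine vertices: (34.96,16.13) → (33.54,31.67) → (34.50,42.07) → (37.84,47.31) → (43.56,47.41) → (51.65,42.35). Open path.

**Shape 5** — `<path>` cubic bezier, stroke `#0000ff` → cut (S897, F1209). Control points (SVG): P0=(102.69,79.33), P1=(123.16,93.82), P2=(100.08,70.43), P3=(103.24,60.89); sampled at t=k/5. Machine vertices: (102.69,80.01) → (110.30,75.45) → (110.82,77.49) → (107.58,83.66) → (103.93,91.48) → (103.24,98.45). Open path.

**Shape 6** — `<polygon>` regular polygon, stroke `#0000ff` → cut (S897, F1209). Machine vertices: (90.58,84.81) → (102.09,89.84) → (113.78,85.25) → (118.81,73.74) → (114.22,62.05) → (102.71,57.02) → (91.02,61.61) → (85.99,73.12) → (90.58,84.81). Closed: final G1 returns to the first vertex.

G21
G90
G00 X102.97 Y75.99
M4 S897
G1 X106.26 Y82.07 F1209
G1 X95.02 Y72.81
G1 X76.02 Y55.63
G1 X56.05 Y37.97
G1 X41.90 Y27.27
M5
G00 X30.44 Y73.77
M4 S897
G1 X39.42 Y91.50 F1209
G1 X50.29 Y74.85
G1 X30.44 Y73.77
M5
G00 X55.18 Y71.82
M4 S897
G1 X63.48 Y71.82 F1209
G1 X63.48 Y13.16
G1 X55.18 Y13.16
G1 X55.18 Y71.82
M5
G00 X34.96 Y16.13
M4 S897
G1 X33.54 Y31.67 F1209
G1 X34.50 Y42.07
G1 X37.84 Y47.31
G1 X43.56 Y47.41
G1 X51.65 Y42.35
M5
G00 X102.69 Y80.01
M4 S897
G1 X110.30 Y75.45 F1209
G1 X110.82 Y77.49
G1 X107.58 Y83.66
G1 X103.93 Y91.48
G1 X103.24 Y98.45
M5
G00 X90.58 Y84.81
M4 S897
G1 X102.09 Y89.84 F1209
G1 X113.78 Y85.25
G1 X118.81 Y73.74
G1 X114.22 Y62.05
G1 X102.71 Y57.02
G1 X91.02 Y61.61
G1 X85.99 Y73.12
G1 X90.58 Y84.81
M5
G00 X0.00 Y0.00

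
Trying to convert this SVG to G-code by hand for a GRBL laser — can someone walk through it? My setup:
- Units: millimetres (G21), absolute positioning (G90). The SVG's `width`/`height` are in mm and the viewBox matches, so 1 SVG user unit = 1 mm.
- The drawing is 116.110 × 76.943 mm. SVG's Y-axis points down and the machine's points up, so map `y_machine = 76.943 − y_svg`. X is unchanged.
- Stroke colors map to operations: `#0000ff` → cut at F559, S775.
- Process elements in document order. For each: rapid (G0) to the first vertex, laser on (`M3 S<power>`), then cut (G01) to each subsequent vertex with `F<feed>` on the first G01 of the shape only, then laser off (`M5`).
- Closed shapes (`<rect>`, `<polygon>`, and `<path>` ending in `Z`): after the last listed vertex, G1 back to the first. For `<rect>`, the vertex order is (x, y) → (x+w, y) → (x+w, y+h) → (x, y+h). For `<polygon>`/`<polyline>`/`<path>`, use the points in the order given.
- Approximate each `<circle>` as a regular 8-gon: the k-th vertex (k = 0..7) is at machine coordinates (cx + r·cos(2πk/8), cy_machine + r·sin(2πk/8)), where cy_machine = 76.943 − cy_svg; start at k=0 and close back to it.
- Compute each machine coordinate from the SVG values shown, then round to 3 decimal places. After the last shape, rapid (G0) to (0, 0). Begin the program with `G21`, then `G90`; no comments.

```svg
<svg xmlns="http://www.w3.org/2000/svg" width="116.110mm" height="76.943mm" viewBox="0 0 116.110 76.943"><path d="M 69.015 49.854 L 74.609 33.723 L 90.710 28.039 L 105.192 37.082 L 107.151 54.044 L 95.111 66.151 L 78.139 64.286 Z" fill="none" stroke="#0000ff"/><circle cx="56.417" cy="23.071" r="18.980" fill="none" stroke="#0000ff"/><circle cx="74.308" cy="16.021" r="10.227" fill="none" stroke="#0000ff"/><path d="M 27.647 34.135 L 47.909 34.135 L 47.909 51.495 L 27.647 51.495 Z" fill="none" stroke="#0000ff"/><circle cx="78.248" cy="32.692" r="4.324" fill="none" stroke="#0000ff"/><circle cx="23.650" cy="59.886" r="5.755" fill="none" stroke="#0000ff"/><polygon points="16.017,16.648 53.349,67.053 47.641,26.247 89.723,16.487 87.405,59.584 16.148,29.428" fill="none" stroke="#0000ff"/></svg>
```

G21
G90
G0 X69.015 Y27.089
M3 S775
G01 X74.609 Y43.220 F559
G01 X90.710 Y48.904
G01 X105.192 Y39.861
G01 X107.151 Y22.899
G01 X95.111 Y10.792
G01 X78.139 Y12.657
G01 X69.015 Y27.089
M5
G0 X75.397 Y53.872
M3 S775
G01 X69.838 Y67.293 F559
G01 X56.417 Y72.852
G01 X42.996 Y67.293
G01 X37.437 Y53.872
G01 X42.996 Y40.451
G01 X56.417 Y34.892
G01 X69.838 Y40.451
G01 X75.397 Y53.872
M5
G0 X84.535 Y60.922
M3 S775
G01 X81.540 Y68.154 F559
G01 X74.308 Y71.149
G01 X67.076 Y68.154
G01 X64.081 Y60.922
G01 X67.076 Y53.690
G01 X74.308 Y50.695
G01 X81.540 Y53.690
G01 X84.535 Y60.922
M5
G0 X27.647 Y42.808
M3 S775
G01 X47.909 Y42.808 F559
G01 X47.909 Y25.448
G01 X27.647 Y25.448
G01 X27.647 Y42.808
M5
G0 X82.572 Y44.251
M3 S775
G01 X81.306 Y47.309 F559
G01 X78.248 Y48.575
G01 X75.190 Y47.309
G01 X73.924 Y44.251
G01 X75.190 Y41.193
G01 X78.248 Y39.927
G01 X81.306 Y41.193
G01 X82.572 Y44.251
M5
G0 X29.405 Y17.057
M3 S775
G01 X27.719 Y21.126 F559
G01 X23.650 Y22.812
G01 X19.581 Y21.126
G01 X17.895 Y17.057
G01 X19.581 Y12.988
G01 X23.650 Y11.302
G01 X27.719 Y12.988
G01 X29.405 Y17.057
M5
G0 X16.017 Y60.295
M3 S775
G01 X53.349 Y9.890 F559
G01 X47.641 Y50.696
G01 X89.723 Y60.456
G01 X87.405 Y17.359
G01 X16.148 Y47.515
G01 X16.017 Y60.295
M5
G0 X0.000 Y0.000

viewBox `0 0 116.110 76.943` with mm width/height → 1 unit = 1 mm. Flip: y_m = 76.943 − y_svg.

**Shape 1** — `<path>` regular polygon, stroke `#0000ff` → cut (S775, F559). Machine vertices: (69.015,27.089) → (74.609,43.220) → (90.710,48.904) → (105.192,39.861) → (107.151,22.899) → (95.111,10.792) → (78.139,12.657) → (69.015,27.089). Closed: final G1 returns to the first vertex.

**Shape 2** — `<circle>` circle, stroke `#0000ff` → cut (S775, F559). Machine vertices: (75.397,53.872) → (69.838,67.293) → (56.417,72.852) → (42.996,67.293) → (37.437,53.872) → (42.996,40.451) → (56.417,34.892) → (69.838,40.451) → (75.397,53.872). Closed: final G1 returns to the first vertex.

**Shape 3** — `<circle>` circle, stroke `#0000ff` → cut (S775, F559). Machine vertices: (84.535,60.922) → (81.540,68.154) → (74.308,71.149) → (67.076,68.154) → (64.081,60.922) → (67.076,53.690) → (74.308,50.695) → (81.540,53.690) → (84.535,60.922). Closed: final G1 returns to the first vertex.

**Shape 4** — `<path>` rectangle, stroke `#0000ff` → cut (S775, F559). Machine vertices: (27.647,42.808) → (47.909,42.808) → (47.909,25.448) → (27.647,25.448) → (27.647,42.808). Closed: final G1 returns to the first vertex.

**Shape 5** — `<circle>` circle, stroke `#0000ff` → cut (S775, F559). Machine vertices: (82.572,44.251) → (81.306,47.309) → (78.248,48.575) → (75.190,47.309) → (73.924,44.251) → (75.190,41.193) → (78.248,39.927) → (81.306,41.193) → (82.572,44.251). Closed: final G1 returns to the first vertex.

**Shape 6** — `<circle>` circle, stroke `#0000ff` → cut (S775, F559). Machine vertices: (29.405,17.057) → (27.719,21.126) → (23.650,22.812) → (19.581,21.126) → (17.895,17.057) → (19.581,12.988) → (23.650,11.302) → (27.719,12.988) → (29.405,17.057). Closed: final G1 returns to the first vertex.

**Shape 7** — `<polygon>` closed polygon, stroke `#0000ff` → cut (S775, F559). Machine vertices: (16.017,60.295) → (53.349,9.890) → (47.641,50.696) → (89.723,60.456) → (87.405,17.359) → (16.148,47.515) → (16.017,60.295). Closed: final G1 returns to the first vertex.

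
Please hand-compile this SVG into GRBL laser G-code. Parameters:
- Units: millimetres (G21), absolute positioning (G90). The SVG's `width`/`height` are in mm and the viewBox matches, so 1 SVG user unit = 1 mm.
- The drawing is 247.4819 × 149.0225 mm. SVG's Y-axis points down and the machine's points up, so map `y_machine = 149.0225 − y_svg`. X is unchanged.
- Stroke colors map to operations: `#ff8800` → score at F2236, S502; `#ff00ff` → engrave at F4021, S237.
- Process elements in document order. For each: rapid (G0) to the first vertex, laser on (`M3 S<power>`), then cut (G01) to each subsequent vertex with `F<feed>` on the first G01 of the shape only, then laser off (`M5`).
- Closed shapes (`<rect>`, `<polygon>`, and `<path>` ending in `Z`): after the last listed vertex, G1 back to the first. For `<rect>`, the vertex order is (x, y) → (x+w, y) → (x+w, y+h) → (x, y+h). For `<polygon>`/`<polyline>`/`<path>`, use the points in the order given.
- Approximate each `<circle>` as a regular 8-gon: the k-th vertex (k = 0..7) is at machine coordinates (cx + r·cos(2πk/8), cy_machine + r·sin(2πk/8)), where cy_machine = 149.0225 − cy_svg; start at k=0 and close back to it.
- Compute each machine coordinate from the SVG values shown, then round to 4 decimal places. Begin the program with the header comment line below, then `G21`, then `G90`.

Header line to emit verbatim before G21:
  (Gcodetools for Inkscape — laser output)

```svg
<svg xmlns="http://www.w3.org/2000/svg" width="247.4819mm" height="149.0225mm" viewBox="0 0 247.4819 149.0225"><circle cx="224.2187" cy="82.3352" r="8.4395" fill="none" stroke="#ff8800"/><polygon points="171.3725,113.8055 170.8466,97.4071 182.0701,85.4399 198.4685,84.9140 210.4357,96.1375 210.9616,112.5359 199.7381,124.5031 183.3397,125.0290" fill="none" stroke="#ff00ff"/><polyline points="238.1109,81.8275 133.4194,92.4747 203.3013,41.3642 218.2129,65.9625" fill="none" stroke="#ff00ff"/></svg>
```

1 u = 1 mm; y_m = 149.0225 − y.

[1] `<circle>` circle, #ff8800→score S502 F2236: (232.6582,66.6873) → (230.1863,72.6549) → (224.2187,75.1268) → (218.2511,72.6549) → (215.7792,66.6873) → (218.2511,60.7197) → (224.2187,58.2478) → (230.1863,60.7197) → (232.6582,66.6873) (closed)

[2] `<polygon>` regular polygon, #ff00ff→engrave S237 F4021: (171.3725,35.2170) → (170.8466,51.6154) → (182.0701,63.5826) → (198.4685,64.1085) → (210.4357,52.8850) → (210.9616,36.4866) → (199.7381,24.5194) → (183.3397,23.9935) → (171.3725,35.2170) (closed)

[3] `<polyline>` open polyline, #ff00ff→engrave S237 F4021: (238.1109,67.1950) → (133.4194,56.5478) → (203.3013,107.6583) → (218.2129,83.0600)

(Gcodetools for Inkscape — laser output)
G21
G90
G0 X232.6582 Y66.6873
M3 S502
G01 X230.1863 Y72.6549 F2236
G01 X224.2187 Y75.1268
G01 X218.2511 Y72.6549
G01 X215.7792 Y66.6873
G01 X218.2511 Y60.7197
G01 X224.2187 Y58.2478
G01 X230.1863 Y60.7197
G01 X232.6582 Y66.6873
M5
G0 X171.3725 Y35.2170
M3 S237
G01 X170.8466 Y51.6154 F4021
G01 X182.0701 Y63.5826
G01 X198.4685 Y64.1085
G01 X210.4357 Y52.8850
G01 X210.9616 Y36.4866
G01 X199.7381 Y24.5194
G01 X183.3397 Y23.9935
G01 X171.3725 Y35.2170
M5
G0 X238.1109 Y67.1950
M3 S237
G01 X133.4194 Y56.5478 F4021
G01 X203.3013 Y107.6583
G01 X218.2129 Y83.0600
M5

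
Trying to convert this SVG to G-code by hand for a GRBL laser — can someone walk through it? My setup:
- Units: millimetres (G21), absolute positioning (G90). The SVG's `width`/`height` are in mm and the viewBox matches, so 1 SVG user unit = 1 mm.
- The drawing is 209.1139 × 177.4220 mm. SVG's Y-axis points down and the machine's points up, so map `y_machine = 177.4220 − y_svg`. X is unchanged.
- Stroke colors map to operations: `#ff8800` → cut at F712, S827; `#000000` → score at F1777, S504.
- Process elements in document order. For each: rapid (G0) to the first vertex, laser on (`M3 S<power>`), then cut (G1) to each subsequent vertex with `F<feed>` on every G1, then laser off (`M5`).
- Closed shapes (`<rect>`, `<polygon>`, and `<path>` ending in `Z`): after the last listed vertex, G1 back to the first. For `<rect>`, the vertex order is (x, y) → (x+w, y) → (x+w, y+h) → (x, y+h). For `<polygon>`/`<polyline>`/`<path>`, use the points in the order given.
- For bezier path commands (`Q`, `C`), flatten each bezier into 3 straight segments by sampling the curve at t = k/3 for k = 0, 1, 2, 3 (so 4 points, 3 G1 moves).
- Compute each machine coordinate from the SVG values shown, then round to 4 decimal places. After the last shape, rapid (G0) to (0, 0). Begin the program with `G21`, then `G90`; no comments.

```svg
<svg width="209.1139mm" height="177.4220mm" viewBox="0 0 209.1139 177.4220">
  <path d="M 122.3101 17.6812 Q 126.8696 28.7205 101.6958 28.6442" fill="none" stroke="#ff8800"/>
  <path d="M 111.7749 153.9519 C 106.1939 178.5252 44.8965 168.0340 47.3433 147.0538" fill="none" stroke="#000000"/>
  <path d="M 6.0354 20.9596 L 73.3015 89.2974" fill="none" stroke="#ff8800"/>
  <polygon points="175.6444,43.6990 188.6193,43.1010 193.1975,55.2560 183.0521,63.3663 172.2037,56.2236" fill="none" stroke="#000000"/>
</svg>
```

1 u = 1 mm; y_m = 177.4220 − y.

[1] `<path>` quadratic bezier, #ff8800→cut S827 F712: (122.3101,159.7408) → (122.0461,153.6163) → (115.1746,149.9620) → (101.6958,148.7778)

[2] `<path>` cubic bezier, #000000→score S504 F1777: (111.7749,23.4701) → (92.0462,9.6748) → (61.7201,13.7945) → (47.3433,30.3682)

[3] `<path>` line segment, #ff8800→cut S827 F712: (6.0354,156.4624) → (73.3015,88.1246)

[4] `<polygon>` regular polygon, #000000→score S504 F1777: (175.6444,133.7230) → (188.6193,134.3210) → (193.1975,122.1660) → (183.0521,114.0557) → (172.2037,121.1984) → (175.6444,133.7230) (closed)

G21
G90
G0 X122.3101 Y159.7408
M3 S827
G1 X122.0461 Y153.6163 F712
G1 X115.1746 Y149.9620 F712
G1 X101.6958 Y148.7778 F712
M5
G0 X111.7749 Y23.4701
M3 S504
G1 X92.0462 Y9.6748 F1777
G1 X61.7201 Y13.7945 F1777
G1 X47.3433 Y30.3682 F1777
M5
G0 X6.0354 Y156.4624
M3 S827
G1 X73.3015 Y88.1246 F712
M5
G0 X175.6444 Y133.7230
M3 S504
G1 X188.6193 Y134.3210 F1777
G1 X193.1975 Y122.1660 F1777
G1 X183.0521 Y114.0557 F1777
G1 X172.2037 Y121.1984 F1777
G1 X175.6444 Y133.7230 F1777
M5
G0 X0.0000 Y0.0000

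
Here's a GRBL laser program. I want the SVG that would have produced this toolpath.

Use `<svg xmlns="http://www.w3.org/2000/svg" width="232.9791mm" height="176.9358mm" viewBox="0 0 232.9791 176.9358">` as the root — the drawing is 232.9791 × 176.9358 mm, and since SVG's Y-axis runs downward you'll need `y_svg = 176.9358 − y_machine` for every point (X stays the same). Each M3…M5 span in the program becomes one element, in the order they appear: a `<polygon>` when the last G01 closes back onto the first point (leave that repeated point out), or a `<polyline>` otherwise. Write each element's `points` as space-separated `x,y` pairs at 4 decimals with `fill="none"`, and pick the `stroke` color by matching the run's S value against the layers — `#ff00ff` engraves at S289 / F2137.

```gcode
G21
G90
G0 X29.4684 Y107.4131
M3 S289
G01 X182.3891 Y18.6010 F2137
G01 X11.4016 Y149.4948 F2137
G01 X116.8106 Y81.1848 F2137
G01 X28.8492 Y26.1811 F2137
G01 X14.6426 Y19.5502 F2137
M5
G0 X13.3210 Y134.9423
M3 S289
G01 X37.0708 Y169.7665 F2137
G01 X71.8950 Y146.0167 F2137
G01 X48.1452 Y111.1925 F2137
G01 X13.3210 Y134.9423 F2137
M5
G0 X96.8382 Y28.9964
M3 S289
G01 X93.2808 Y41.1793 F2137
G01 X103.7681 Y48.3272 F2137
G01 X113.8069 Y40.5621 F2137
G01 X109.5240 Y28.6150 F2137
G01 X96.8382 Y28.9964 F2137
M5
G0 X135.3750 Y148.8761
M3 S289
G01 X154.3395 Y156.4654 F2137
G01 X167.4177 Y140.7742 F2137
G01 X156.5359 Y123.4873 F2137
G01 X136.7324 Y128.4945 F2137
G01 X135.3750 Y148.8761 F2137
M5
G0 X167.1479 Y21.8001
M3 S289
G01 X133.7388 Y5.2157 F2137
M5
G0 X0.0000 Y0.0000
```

<svg xmlns="http://www.w3.org/2000/svg" width="232.9791mm" height="176.9358mm" viewBox="0 0 232.9791 176.9358">
  <polyline points="29.4684,69.5227 182.3891,158.3348 11.4016,27.4410 116.8106,95.7510 28.8492,150.7547 14.6426,157.3856" fill="none" stroke="#ff00ff"/>
  <polygon points="13.3210,41.9935 37.0708,7.1693 71.8950,30.9191 48.1452,65.7433" fill="none" stroke="#ff00ff"/>
  <polygon points="96.8382,147.9394 93.2808,135.7565 103.7681,128.6086 113.8069,136.3737 109.5240,148.3208" fill="none" stroke="#ff00ff"/>
  <polygon points="135.3750,28.0597 154.3395,20.4704 167.4177,36.1616 156.5359,53.4485 136.7324,48.4413" fill="none" stroke="#ff00ff"/>
  <polyline points="167.1479,155.1357 133.7388,171.7201" fill="none" stroke="#ff00ff"/>
</svg>

Each laser-on run becomes one SVG element. Flip Y back into SVG space with y_svg = 176.9358 − y_machine. Every run uses S289, so all elements get stroke `#ff00ff` (engrave).

Run 1: The run is open, so emit a `<polyline>` with points (Y-flipped): 29.4684,69.5227 182.3891,158.3348 11.4016,27.4410 116.8106,95.7510 28.8492,150.7547 14.6426,157.3856.

Run 2: The run returns to its start, so emit a `<polygon>` with points (Y-flipped): 13.3210,41.9935 37.0708,7.1693 71.8950,30.9191 48.1452,65.7433.

Run 3: The run returns to its start, so emit a `<polygon>` with points (Y-flipped): 96.8382,147.9394 93.2808,135.7565 103.7681,128.6086 113.8069,136.3737 109.5240,148.3208.

Run 4: The run returns to its start, so emit a `<polygon>` with points (Y-flipped): 135.3750,28.0597 154.3395,20.4704 167.4177,36.1616 156.5359,53.4485 136.7324,48.4413.

Run 5: The run is open, so emit a `<polyline>` with points (Y-flipped): 167.1479,155.1357 133.7388,171.7201.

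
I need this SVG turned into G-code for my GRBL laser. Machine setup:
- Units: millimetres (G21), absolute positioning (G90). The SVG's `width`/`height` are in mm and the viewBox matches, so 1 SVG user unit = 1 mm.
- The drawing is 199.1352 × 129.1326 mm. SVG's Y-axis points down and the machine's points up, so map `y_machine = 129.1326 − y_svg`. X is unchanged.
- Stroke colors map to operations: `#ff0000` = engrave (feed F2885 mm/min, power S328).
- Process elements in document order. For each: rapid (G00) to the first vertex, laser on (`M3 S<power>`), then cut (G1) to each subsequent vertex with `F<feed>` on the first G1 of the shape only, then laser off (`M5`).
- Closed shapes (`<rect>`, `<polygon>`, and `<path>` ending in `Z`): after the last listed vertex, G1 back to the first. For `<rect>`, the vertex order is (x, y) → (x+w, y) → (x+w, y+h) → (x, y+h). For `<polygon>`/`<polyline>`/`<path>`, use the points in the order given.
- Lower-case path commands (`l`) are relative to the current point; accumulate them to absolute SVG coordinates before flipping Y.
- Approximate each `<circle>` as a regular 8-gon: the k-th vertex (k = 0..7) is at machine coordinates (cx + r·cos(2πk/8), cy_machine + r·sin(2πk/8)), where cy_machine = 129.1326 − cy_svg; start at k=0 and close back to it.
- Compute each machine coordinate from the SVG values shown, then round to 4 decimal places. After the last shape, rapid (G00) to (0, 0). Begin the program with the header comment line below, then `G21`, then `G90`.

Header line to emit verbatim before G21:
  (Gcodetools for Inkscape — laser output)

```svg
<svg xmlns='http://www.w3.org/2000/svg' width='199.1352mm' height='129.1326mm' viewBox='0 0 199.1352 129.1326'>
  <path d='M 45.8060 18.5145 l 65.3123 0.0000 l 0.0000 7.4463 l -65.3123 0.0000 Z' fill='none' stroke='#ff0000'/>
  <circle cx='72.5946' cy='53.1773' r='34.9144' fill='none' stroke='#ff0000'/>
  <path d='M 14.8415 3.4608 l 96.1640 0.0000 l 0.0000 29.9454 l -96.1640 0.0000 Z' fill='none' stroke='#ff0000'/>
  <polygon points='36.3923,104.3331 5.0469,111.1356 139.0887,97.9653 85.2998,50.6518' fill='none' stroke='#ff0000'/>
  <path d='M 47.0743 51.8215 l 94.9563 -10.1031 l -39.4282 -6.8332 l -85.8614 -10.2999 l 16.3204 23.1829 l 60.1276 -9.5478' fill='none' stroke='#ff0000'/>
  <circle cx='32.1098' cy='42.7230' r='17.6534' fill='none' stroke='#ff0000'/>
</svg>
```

(Gcodetools for Inkscape — laser output)
G21
G90
G00 X45.8060 Y110.6181
M3 S328
G1 X111.1183 Y110.6181 F2885
G1 X111.1183 Y103.1718
G1 X45.8060 Y103.1718
G1 X45.8060 Y110.6181
M5
G00 X107.5090 Y75.9553
M3 S328
G1 X97.2828 Y100.6435 F2885
G1 X72.5946 Y110.8697
G1 X47.9064 Y100.6435
G1 X37.6802 Y75.9553
G1 X47.9064 Y51.2671
G1 X72.5946 Y41.0409
G1 X97.2828 Y51.2671
G1 X107.5090 Y75.9553
M5
G00 X14.8415 Y125.6718
M3 S328
G1 X111.0055 Y125.6718 F2885
G1 X111.0055 Y95.7264
G1 X14.8415 Y95.7264
G1 X14.8415 Y125.6718
M5
G00 X36.3923 Y24.7995
M3 S328
G1 X5.0469 Y17.9970 F2885
G1 X139.0887 Y31.1673
G1 X85.2998 Y78.4808
G1 X36.3923 Y24.7995
M5
G00 X47.0743 Y77.3111
M3 S328
G1 X142.0306 Y87.4142 F2885
G1 X102.6024 Y94.2474
G1 X16.7410 Y104.5473
G1 X33.0614 Y81.3644
G1 X93.1890 Y90.9122
M5
G00 X49.7632 Y86.4096
M3 S328
G1 X44.5926 Y98.8924 F2885
G1 X32.1098 Y104.0630
G1 X19.6270 Y98.8924
G1 X14.4564 Y86.4096
G1 X19.6270 Y73.9268
G1 X32.1098 Y68.7562
G1 X44.5926 Y73.9268
G1 X49.7632 Y86.4096
M5
G00 X0.0000 Y0.0000

Since the viewBox matches the mm dimensions, user units are millimetres directly. The only transform is the Y-flip y_m = 129.1326 − y_svg.

Shape 1 is a rectangle drawn with `<path>`. Its stroke #ff0000 means engrave at S328, F2885. After flipping Y the toolpath is (45.8060,110.6181) → (111.1183,110.6181) → (111.1183,103.1718) → (45.8060,103.1718) → (45.8060,110.6181), returning to the start.

Shape 2 is a circle drawn with `<circle>`. Its stroke #ff0000 means engrave at S328, F2885. After flipping Y the toolpath is (107.5090,75.9553) → (97.2828,100.6435) → (72.5946,110.8697) → (47.9064,100.6435) → (37.6802,75.9553) → (47.9064,51.2671) → (72.5946,41.0409) → (97.2828,51.2671) → (107.5090,75.9553), returning to the start.

Shape 3 is a rectangle drawn with `<path>`. Its stroke #ff0000 means engrave at S328, F2885. After flipping Y the toolpath is (14.8415,125.6718) → (111.0055,125.6718) → (111.0055,95.7264) → (14.8415,95.7264) → (14.8415,125.6718), returning to the start.

Shape 4 is a closed polygon drawn with `<polygon>`. Its stroke #ff0000 means engrave at S328, F2885. After flipping Y the toolpath is (36.3923,24.7995) → (5.0469,17.9970) → (139.0887,31.1673) → (85.2998,78.4808) → (36.3923,24.7995), returning to the start.

Shape 5 is a open polyline drawn with `<path>`. Its stroke #ff0000 means engrave at S328, F2885. After flipping Y the toolpath is (47.0743,77.3111) → (142.0306,87.4142) → (102.6024,94.2474) → (16.7410,104.5473) → (33.0614,81.3644) → (93.1890,90.9122).

Shape 6 is a circle drawn with `<circle>`. Its stroke #ff0000 means engrave at S328, F2885. After flipping Y the toolpath is (49.7632,86.4096) → (44.5926,98.8924) → (32.1098,104.0630) → (19.6270,98.8924) → (14.4564,86.4096) → (19.6270,73.9268) → (32.1098,68.7562) → (44.5926,73.9268) → (49.7632,86.4096), returning to the start.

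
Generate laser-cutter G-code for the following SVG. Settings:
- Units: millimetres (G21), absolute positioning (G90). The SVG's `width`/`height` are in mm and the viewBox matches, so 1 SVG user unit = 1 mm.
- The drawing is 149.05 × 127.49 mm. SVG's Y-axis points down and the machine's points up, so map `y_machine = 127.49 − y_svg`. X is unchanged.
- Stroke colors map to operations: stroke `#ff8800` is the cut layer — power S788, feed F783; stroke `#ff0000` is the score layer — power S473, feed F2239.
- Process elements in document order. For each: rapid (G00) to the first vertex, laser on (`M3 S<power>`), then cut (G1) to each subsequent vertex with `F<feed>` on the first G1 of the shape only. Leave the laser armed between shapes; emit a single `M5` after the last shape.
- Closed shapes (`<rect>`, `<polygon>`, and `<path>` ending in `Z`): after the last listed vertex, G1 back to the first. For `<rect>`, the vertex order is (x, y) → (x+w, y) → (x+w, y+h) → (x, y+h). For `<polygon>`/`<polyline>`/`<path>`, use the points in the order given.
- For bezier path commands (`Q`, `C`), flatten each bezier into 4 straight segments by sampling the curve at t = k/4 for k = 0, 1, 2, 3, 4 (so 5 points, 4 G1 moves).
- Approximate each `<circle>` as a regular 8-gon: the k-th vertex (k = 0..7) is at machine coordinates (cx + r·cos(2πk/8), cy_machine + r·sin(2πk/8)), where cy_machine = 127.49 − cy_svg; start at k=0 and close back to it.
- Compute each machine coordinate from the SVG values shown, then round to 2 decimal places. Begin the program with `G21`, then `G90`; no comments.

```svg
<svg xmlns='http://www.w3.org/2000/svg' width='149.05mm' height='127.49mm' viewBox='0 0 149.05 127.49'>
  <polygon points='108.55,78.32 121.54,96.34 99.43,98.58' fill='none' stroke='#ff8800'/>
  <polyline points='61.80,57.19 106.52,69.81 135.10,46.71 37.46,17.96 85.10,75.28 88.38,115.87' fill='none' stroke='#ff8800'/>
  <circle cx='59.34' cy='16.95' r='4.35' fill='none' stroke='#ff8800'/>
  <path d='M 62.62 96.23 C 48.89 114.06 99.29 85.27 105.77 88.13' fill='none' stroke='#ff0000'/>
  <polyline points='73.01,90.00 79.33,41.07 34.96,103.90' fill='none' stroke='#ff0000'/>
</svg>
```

G21
G90
G00 X108.55 Y49.17
M3 S788
G1 X121.54 Y31.15 F783
G1 X99.43 Y28.91
G1 X108.55 Y49.17
G00 X61.80 Y70.30
M3 S788
G1 X106.52 Y57.68 F783
G1 X135.10 Y80.78
G1 X37.46 Y109.53
G1 X85.10 Y52.21
G1 X88.38 Y11.62
G00 X63.69 Y110.54
M3 S788
G1 X62.42 Y113.62 F783
G1 X59.34 Y114.89
G1 X56.26 Y113.62
G1 X54.99 Y110.54
G1 X56.26 Y107.46
G1 X59.34 Y106.19
G1 X62.42 Y107.46
G1 X63.69 Y110.54
G00 X62.62 Y31.26
M3 S473
G1 X62.66 Y25.41 F2239
G1 X76.62 Y29.70
G1 X94.36 Y36.79
G1 X105.77 Y39.36
G00 X73.01 Y37.49
M3 S473
G1 X79.33 Y86.42 F2239
G1 X34.96 Y23.59
M5

viewBox `0 0 149.05 127.49` with mm width/height → 1 unit = 1 mm. Flip: y_m = 127.49 − y_svg.

**Shape 1** — `<polygon>` regular polygon, stroke `#ff8800` → cut (S788, F783). Machine vertices: (108.55,49.17) → (121.54,31.15) → (99.43,28.91) → (108.55,49.17). Closed: final G1 returns to the first vertex.

**Shape 2** — `<polyline>` open polyline, stroke `#ff8800` → cut (S788, F783). Machine vertices: (61.80,70.30) → (106.52,57.68) → (135.10,80.78) → (37.46,109.53) → (85.10,52.21) → (88.38,11.62). Open path.

**Shape 3** — `<circle>` circle, stroke `#ff8800` → cut (S788, F783). Machine vertices: (63.69,110.54) → (62.42,113.62) → (59.34,114.89) → (56.26,113.62) → (54.99,110.54) → (56.26,107.46) → (59.34,106.19) → (62.42,107.46) → (63.69,110.54). Closed: final G1 returns to the first vertex.

**Shape 4** — `<path>` cubic bezier, stroke `#ff0000` → score (S473, F2239). Control points (SVG): P0=(62.62,96.23), P1=(48.89,114.06), P2=(99.29,85.27), P3=(105.77,88.13); sampled at t=k/4. Machine vertices: (62.62,31.26) → (62.66,25.41) → (76.62,29.70) → (94.36,36.79) → (105.77,39.36). Open path.

**Shape 5** — `<polyline>` open polyline, stroke `#ff0000` → score (S473, F2239). Machine vertices: (73.01,37.49) → (79.33,86.42) → (34.96,23.59). Open path.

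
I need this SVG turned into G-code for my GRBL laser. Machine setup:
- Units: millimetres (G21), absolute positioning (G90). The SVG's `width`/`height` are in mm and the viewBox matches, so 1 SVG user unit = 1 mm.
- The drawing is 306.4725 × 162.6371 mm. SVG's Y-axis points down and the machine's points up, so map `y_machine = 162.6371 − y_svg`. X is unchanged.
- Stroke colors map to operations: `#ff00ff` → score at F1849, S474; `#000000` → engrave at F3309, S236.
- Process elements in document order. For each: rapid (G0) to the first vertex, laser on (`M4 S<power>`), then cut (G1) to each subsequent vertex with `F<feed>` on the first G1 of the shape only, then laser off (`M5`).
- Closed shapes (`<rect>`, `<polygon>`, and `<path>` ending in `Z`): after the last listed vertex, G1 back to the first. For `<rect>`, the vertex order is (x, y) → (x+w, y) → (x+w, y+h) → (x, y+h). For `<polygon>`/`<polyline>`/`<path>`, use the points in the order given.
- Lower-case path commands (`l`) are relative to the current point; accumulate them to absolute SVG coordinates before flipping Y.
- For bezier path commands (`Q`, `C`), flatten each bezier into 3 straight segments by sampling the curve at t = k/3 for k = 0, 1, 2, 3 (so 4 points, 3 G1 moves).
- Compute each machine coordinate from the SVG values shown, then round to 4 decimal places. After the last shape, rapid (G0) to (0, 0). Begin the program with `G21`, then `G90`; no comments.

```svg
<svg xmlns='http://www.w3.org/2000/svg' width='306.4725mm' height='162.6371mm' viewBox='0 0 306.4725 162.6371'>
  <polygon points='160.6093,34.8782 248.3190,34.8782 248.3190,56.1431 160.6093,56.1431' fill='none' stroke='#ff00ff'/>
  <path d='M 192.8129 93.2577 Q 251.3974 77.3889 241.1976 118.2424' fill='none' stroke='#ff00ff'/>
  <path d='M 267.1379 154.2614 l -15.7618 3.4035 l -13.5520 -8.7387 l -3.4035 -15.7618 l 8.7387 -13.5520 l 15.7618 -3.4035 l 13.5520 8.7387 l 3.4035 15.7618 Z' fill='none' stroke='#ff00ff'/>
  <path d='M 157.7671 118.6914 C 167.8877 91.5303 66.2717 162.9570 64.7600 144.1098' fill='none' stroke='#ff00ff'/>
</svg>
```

viewBox `0 0 306.4725 162.6371` with mm width/height → 1 unit = 1 mm. Flip: y_m = 162.6371 − y_svg.

**Shape 1** — `<polygon>` rectangle, stroke `#ff00ff` → score (S474, F1849). Machine vertices: (160.6093,127.7589) → (248.3190,127.7589) → (248.3190,106.4940) → (160.6093,106.4940) → (160.6093,127.7589). Closed: final G1 returns to the first vertex.

**Shape 2** — `<path>` quadratic bezier, stroke `#ff00ff` → score (S474, F1849). Control points (SVG): P0=(192.8129,93.2577), P1=(251.3974,77.3889), P2=(241.1976,118.2424); sampled at t=k/3. Machine vertices: (192.8129,69.3794) → (224.2265,73.6561) → (240.3548,65.3279) → (241.1976,44.3947). Open path.

**Shape 3** — `<path>` regular polygon, stroke `#ff00ff` → score (S474, F1849). Machine vertices: (267.1379,8.3757) → (251.3761,4.9722) → (237.8241,13.7109) → (234.4206,29.4727) → (243.1593,43.0247) → (258.9211,46.4282) → (272.4731,37.6895) → (275.8766,21.9277) → (267.1379,8.3757). Closed: final G1 returns to the first vertex.

**Shape 4** — `<path>` cubic bezier, stroke `#ff00ff` → score (S474, F1849). Control points (SVG): P0=(157.7671,118.6914), P1=(167.8877,91.5303), P2=(66.2717,162.9570), P3=(64.7600,144.1098); sampled at t=k/3. Machine vertices: (157.7671,43.9457) → (138.4881,45.2391) → (91.7938,22.7765) → (64.7600,18.5273). Open path.

G21
G90
G0 X160.6093 Y127.7589
M4 S474
G1 X248.3190 Y127.7589 F1849
G1 X248.3190 Y106.4940
G1 X160.6093 Y106.4940
G1 X160.6093 Y127.7589
M5
G0 X192.8129 Y69.3794
M4 S474
G1 X224.2265 Y73.6561 F1849
G1 X240.3548 Y65.3279
G1 X241.1976 Y44.3947
M5
G0 X267.1379 Y8.3757
M4 S474
G1 X251.3761 Y4.9722 F1849
G1 X237.8241 Y13.7109
G1 X234.4206 Y29.4727
G1 X243.1593 Y43.0247
G1 X258.9211 Y46.4282
G1 X272.4731 Y37.6895
G1 X275.8766 Y21.9277
G1 X267.1379 Y8.3757
M5
G0 X157.7671 Y43.9457
M4 S474
G1 X138.4881 Y45.2391 F1849
G1 X91.7938 Y22.7765
G1 X64.7600 Y18.5273
M5
G0 X0.0000 Y0.0000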